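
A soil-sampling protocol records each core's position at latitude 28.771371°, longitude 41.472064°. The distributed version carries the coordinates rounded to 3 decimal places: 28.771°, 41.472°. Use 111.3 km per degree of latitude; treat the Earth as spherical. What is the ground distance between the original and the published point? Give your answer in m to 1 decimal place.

The latitude changed by +0.000371° and the longitude by +0.000064°.
N–S: 0.000371° × 111300 m/° = 41.2923 m.
E–W at 28.771°: 0.000064° × 111300 × cos 28.771° = 0.000064 × 111300 × 0.8766 ≈ 6.24384 m.
Distance: √(41.2923² + 6.24384²) ≈ 41.7617 m.

41.8 m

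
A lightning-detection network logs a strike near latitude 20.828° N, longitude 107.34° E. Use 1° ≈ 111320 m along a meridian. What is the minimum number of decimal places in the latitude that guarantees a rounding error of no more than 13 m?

One degree of latitude covers 111320 m.
With N decimal places the half-ulp bound is 0.5·10⁻ᴺ°, or 0.5·10⁻ᴺ × 111320 m on the ground.
Need 0.5 × 111320 × 10⁻ᴺ ≤ 13 → 10⁻ᴺ ≤ 2.336e-04, so N ≥ 3.63.
At 3 places the error can reach 55.7 m, but 4 places keeps it to 5.57 m.

4 decimal places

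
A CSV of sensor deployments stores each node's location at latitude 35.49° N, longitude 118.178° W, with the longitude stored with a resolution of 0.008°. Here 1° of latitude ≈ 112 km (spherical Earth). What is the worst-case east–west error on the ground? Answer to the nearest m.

365 m

With a 0.008° grid the true value lies within half a step, ±0.008°/2 = ±0.004°, of the stored one.
At latitude 35.49° a degree of longitude spans 112000 m × cos 35.49° = 112000 × 0.8142 ≈ 91192.3 m.
So at most 0.004° × 91192.3 ≈ 364.769 m east–west.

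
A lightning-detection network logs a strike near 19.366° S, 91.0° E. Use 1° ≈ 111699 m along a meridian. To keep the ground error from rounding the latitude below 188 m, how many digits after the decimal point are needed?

One degree of latitude covers 111699 m.
With N decimal places the half-ulp bound is 0.5·10⁻ᴺ°, or 0.5·10⁻ᴺ × 111699 m on the ground.
Setting 55849.5 × 10⁻ᴺ ≤ 188 gives 10ᴺ ≥ 297.1, i.e. N ≥ 2.47.
At 2 places the error can reach 558 m, but 3 places keeps it to 55.8 m.

3 decimal places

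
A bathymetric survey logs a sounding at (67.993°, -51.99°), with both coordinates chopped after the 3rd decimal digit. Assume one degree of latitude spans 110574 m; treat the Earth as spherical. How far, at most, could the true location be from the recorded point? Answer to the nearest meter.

Truncating at 3 decimal places can drop up to a full unit in the last place, so each coordinate may be off by as much as 0.001°.
Latitude error → 0.001 × 110574 = 110.574 m along the meridian.
E–W at 67.993°: 0.001° × 110574 × cos 67.993° = 0.001 × 110574 × 0.3747 ≈ 41.4343 m.
Combining orthogonally: (110.574² + 41.4343²)^½ ≈ 118.082 m.

118 meters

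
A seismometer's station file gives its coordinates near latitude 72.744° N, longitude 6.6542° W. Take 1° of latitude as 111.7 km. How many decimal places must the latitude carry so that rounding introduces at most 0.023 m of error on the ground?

7 decimal places

One degree of latitude covers 111700 m.
N decimal places → at most half a unit in the last place, 0.5 × 10⁻ᴺ° = 111700/2 × 10⁻ᴺ m.
Need 0.5 × 111700 × 10⁻ᴺ ≤ 0.023 → 10⁻ᴺ ≤ 4.118e-07, so N ≥ 6.39.
N = 6 would give 0.0558 m (too coarse); N = 7 gives 0.00558 m ≤ 0.023 m.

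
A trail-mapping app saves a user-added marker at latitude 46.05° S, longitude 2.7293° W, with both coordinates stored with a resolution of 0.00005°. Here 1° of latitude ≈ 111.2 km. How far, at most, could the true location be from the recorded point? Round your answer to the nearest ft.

With a 0.00005° grid the true value lies within half a step, ±0.00005°/2 = ±2.5e-05°, of the stored one.
Latitude error → 2.5e-05 × 111200 = 2.78 m along the meridian.
Longitude error → 2.5e-05 × 111200 × cos 46.05° = 2.5e-05 × 111200 × 0.6940 ≈ 1.9294 m.
Combining orthogonally: (2.78² + 1.9294²)^½ ≈ 3.38393 m.
In feet: 3.38393 m ÷ 0.3048 ≈ 11.102 ft.

11 ft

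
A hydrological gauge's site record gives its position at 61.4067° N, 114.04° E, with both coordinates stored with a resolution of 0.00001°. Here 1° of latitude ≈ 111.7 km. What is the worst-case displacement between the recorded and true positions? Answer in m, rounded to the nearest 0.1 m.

0.6 m

With a 0.00001° grid the true value lies within half a step, ±0.00001°/2 = ±5e-06°, of the stored one.
North–south component: 5e-06° × 111700 = 0.5585 m.
East–west component at 61.4067°: 5e-06° × 111700 × cos 61.4067° ≈ 5e-06 × 53458.4 ≈ 0.267292 m.
The two errors are perpendicular, so the maximum displacement is √(0.5585² + 0.267292²) ≈ 0.619167 m.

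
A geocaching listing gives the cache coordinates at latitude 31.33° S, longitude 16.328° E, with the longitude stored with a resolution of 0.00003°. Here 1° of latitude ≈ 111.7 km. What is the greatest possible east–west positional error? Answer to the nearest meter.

1 meters

With a 0.00003° grid the true value lies within half a step, ±0.00003°/2 = ±1.5e-05°, of the stored one.
One degree of longitude at 31.33° is 111700 × cos 31.33° ≈ 111700 × 0.8542 = 95412.7 m.
East–west error: 1.5e-05° × 95412.7 m/° ≈ 1.43119 m.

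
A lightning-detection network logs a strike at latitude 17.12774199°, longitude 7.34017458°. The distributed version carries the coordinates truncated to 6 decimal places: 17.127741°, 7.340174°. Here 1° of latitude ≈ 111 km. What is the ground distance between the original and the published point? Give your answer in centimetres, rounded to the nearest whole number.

13 centimetres

Δlat = 17.12774199 − 17.127741 = +0.00000099°; Δlon = 7.34017458 − 7.340174 = +0.00000058°.
N–S: 0.00000099° × 111000 m/° = 0.10989 m.
E–W at 17.1277°: 0.00000058° × 111000 × cos 17.1277° = 0.00000058 × 111000 × 0.9557 ≈ 0.0615248 m.
Combined displacement = (0.10989² + 0.0615248²)^½ ≈ 0.125941 m.
That is 0.125941 m = 12.594 cm.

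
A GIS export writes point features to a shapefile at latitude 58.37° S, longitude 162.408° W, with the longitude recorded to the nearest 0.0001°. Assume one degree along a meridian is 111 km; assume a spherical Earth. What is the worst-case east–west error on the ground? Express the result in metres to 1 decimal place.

Rounding to 4 decimal places leaves the longitude within ±5e-05° of the true value.
Parallels shrink by cos φ, so at 58.37° a degree of longitude is 111000 × 0.5244 ≈ 58211.9 m.
So at most 5e-05° × 58211.9 ≈ 2.9106 m east–west.

2.9 metres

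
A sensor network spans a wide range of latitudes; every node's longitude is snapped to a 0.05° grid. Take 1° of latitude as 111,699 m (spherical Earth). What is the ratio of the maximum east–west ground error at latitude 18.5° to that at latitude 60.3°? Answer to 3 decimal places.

With a 0.05° grid the true value lies within half a step, ±0.05°/2 = ±0.025°, of the stored one.
Error at 18.5° = 0.025° × 111699 × cos 18.5° ≈ 2792.5 × 0.9483 = 2648.2 m.
Error at 60.3° = 0.025° × 111699 × cos 60.3° ≈ 2792.5 × 0.4955 = 1383.6 m.
Ratio: 2648.2 / 1383.6 = cos 18.5° / cos 60.3° ≈ 1.9140.

1.914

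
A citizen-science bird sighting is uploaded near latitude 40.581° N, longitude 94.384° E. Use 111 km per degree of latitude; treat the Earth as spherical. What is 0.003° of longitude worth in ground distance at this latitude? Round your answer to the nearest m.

253 m

One degree of longitude here spans 111000 × cos 40.581° = 111000 × 0.7595 ≈ 84303.1 m; 0.003° of that is 252.909 m.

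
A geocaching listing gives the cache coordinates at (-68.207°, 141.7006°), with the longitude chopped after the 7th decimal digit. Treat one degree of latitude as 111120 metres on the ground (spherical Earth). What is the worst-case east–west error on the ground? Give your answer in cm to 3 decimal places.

Truncating at 7 decimal places can drop up to a full unit in the last place, so the longitude may be off by as much as 1e-07°.
At latitude 68.207° a degree of longitude spans 111120 m × cos 68.207° = 111120 × 0.3713 ≈ 41253.8 m.
So at most 1e-07° × 41253.8 ≈ 0.00412538 m east–west.
That is 0.00412538 m = 0.41254 cm.

0.413 cm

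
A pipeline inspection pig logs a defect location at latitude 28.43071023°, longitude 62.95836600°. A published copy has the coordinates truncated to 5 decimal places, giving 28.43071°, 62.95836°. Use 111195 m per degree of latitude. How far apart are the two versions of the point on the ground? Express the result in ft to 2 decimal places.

1.93 ft

The latitude changed by +0.00000023° and the longitude by +0.00000600°.
North–south shift: 0.00000023 × 111195 = 0.0255748 m.
East–west at this latitude: 0.00000600° × 111195 × cos 28.4307° ≈ 0.00000600 × 97784.2 = 0.586705 m.
Hypotenuse of the two orthogonal shifts: √(0.0255748² + 0.586705²) = 0.587262 m.
Converting: 0.587262 m × 3.2808 ft/m ≈ 1.9267 ft.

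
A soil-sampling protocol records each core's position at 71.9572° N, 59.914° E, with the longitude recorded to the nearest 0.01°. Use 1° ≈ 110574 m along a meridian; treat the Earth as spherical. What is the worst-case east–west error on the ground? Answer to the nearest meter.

Rounding to 2 decimal places leaves the longitude within ±0.005° of the true value.
At latitude 71.9572° a degree of longitude spans 110574 m × cos 71.9572° = 110574 × 0.3097 ≈ 34247.8 m.
Maximum E–W displacement: 0.005 × 34247.8 = 171.239 m.

171 meters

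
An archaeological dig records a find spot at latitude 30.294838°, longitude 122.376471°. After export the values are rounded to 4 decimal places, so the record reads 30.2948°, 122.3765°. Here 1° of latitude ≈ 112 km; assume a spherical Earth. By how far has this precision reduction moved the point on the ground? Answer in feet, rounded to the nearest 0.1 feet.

Δlat = 30.294838 − 30.2948 = +0.000038°; Δlon = 122.376471 − 122.3765 = -0.000029°.
North–south shift: 0.000038 × 112000 = 4.256 m.
East–west at this latitude: -0.000029° × 112000 × cos 30.2948° ≈ -0.000029 × 96705.4 = -2.80446 m.
Distance: √(4.256² + 2.80446²) ≈ 5.09691 m.
Converting: 5.09691 m × 3.2808 ft/m ≈ 16.722 ft.

16.7 feet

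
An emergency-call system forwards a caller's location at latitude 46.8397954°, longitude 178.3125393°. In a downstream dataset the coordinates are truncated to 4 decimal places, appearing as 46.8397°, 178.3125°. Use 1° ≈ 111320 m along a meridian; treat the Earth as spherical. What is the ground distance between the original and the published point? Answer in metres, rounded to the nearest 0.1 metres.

11.0 metres

The latitude changed by +0.0000954° and the longitude by +0.0000393°.
N–S: 0.0000954° × 111320 m/° = 10.6199 m.
E–W at 46.8397°: 0.0000393° × 111320 × cos 46.8397° = 0.0000393 × 111320 × 0.6840 ≈ 2.9926 m.
Combined displacement = (10.6199² + 2.9926²)^½ ≈ 11.0335 m.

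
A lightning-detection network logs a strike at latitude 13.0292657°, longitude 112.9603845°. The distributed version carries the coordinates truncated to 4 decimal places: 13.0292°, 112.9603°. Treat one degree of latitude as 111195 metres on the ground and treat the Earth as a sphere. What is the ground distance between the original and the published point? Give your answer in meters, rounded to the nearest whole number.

12 meters

The latitude changed by +0.0000657° and the longitude by +0.0000845°.
N–S: 0.0000657° × 111195 m/° = 7.30551 m.
East–west at this latitude: 0.0000845° × 111195 × cos 13.0292° ≈ 0.0000845 × 108332 = 9.15408 m.
Combined displacement = (7.30551² + 9.15408²)^½ ≈ 11.7119 m.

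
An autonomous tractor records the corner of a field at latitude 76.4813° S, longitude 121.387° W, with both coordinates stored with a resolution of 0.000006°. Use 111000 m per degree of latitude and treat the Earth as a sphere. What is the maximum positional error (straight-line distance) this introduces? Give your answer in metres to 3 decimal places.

With a 0.000006° grid the true value lies within half a step, ±0.000006°/2 = ±3e-06°, of the stored one.
N–S: 3e-06° × 111000 m/° = 0.333 m.
Longitude error → 3e-06 × 111000 × cos 76.4813° = 3e-06 × 111000 × 0.2338 ≈ 0.077843 m.
Worst case both components are at the extreme and orthogonal: √(0.333² + 0.077843²) ≈ 0.341977 m.

0.342 metres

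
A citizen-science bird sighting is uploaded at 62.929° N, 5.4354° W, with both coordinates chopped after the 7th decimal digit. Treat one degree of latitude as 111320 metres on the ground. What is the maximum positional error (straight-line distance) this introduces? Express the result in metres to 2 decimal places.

Truncating at 7 decimal places can drop up to a full unit in the last place, so each coordinate may be off by as much as 1e-07°.
Latitude error → 1e-07 × 111320 = 0.011132 m along the meridian.
Longitude error → 1e-07 × 111320 × cos 62.929° = 1e-07 × 111320 × 0.4551 ≈ 0.00506611 m.
Worst case both components are at the extreme and orthogonal: √(0.011132² + 0.00506611²) ≈ 0.0122306 m.

0.01 metres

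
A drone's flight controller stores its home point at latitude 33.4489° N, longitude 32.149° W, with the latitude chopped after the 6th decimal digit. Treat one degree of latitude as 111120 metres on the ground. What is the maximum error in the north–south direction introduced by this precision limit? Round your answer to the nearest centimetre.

11 centimetres

Truncating at 6 decimal places can drop up to a full unit in the last place, so the latitude may be off by as much as 1e-06°.
Along the meridian that is 1e-06° × 111120 m/° = 0.11112 m.
That is 0.11112 m = 11.112 cm.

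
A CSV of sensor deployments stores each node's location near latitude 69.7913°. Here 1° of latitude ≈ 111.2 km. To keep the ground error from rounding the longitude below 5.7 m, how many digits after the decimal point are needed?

4

At 69.7913° one degree of longitude covers 111200 × cos 69.7913° ≈ 111200 × 0.3454 ≈ 38413 m.
Rounding to N decimal places gives at most 0.5 × 10⁻ᴺ degrees of error, i.e. 0.5 × 10⁻ᴺ × 38413 m.
Setting 19206.5 × 10⁻ᴺ ≤ 5.7 gives 10ᴺ ≥ 3370, i.e. N ≥ 3.53.
At 3 places the error can reach 19.2 m, but 4 places keeps it to 1.92 m.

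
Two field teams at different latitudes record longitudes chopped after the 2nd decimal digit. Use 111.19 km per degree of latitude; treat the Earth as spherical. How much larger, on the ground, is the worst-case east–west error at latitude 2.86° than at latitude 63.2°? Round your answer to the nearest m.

609 m

Truncating at 2 decimal places can drop up to a full unit in the last place, so the longitude may be off by as much as 0.01°.
Error at 2.86° = 0.01° × 111190 × cos 2.86° ≈ 1111.9 × 0.9988 = 1110.5 m.
Error at 63.2° = 0.01° × 111190 × cos 63.2° ≈ 1111.9 × 0.4509 = 501.33 m.
So the lower-latitude error exceeds the higher by 1110.5 − 501.33 = 609.18 m.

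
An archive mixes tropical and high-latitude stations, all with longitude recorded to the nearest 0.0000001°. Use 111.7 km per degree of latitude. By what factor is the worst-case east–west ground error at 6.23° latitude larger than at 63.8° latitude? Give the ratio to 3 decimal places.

2.252

Rounding to 7 decimal places leaves the longitude within ±5e-08° of the true value.
At 6.23°: 5e-08° × 111700 × cos 6.23° = 5e-08 × 111700 × 0.9941 ≈ 0.005552 m.
Error at 63.8° = 5e-08° × 111700 × cos 63.8° ≈ 0.005585 × 0.4415 = 0.0024658 m.
Ratio: 0.005552 / 0.0024658 = cos 6.23° / cos 63.8° ≈ 2.2516.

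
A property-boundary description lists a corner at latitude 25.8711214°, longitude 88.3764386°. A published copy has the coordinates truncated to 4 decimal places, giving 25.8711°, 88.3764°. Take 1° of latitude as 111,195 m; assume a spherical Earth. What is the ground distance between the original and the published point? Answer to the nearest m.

5 m

Δlat = 25.8711214 − 25.8711 = +0.0000214°; Δlon = 88.3764386 − 88.3764 = +0.0000386°.
North–south shift: 0.0000214 × 111195 = 2.37957 m.
East–west at this latitude: 0.0000386° × 111195 × cos 25.8711° ≈ 0.0000386 × 100051 = 3.86196 m.
Distance: √(2.37957² + 3.86196²) ≈ 4.5362 m.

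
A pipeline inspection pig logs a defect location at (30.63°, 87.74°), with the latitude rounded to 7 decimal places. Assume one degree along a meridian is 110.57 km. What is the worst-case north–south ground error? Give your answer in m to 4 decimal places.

Rounding to 7 decimal places leaves the latitude within ±5e-08° of the true value.
Along the meridian that is 5e-08° × 110570 m/° = 0.0055285 m.

0.0055 m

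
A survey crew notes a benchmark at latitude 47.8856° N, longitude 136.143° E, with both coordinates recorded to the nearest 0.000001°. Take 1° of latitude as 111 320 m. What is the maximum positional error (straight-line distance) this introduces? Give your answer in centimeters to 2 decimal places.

6.70 centimeters

Rounding to 6 decimal places leaves each coordinate within ±5e-07° of the true value.
Latitude error → 5e-07 × 111320 = 0.05566 m along the meridian.
East–west component at 47.8856°: 5e-07° × 111320 × cos 47.8856° ≈ 5e-07 × 74652.6 ≈ 0.0373263 m.
The two errors are perpendicular, so the maximum displacement is √(0.05566² + 0.0373263²) ≈ 0.0670171 m.
That is 0.0670171 m = 6.7017 cm.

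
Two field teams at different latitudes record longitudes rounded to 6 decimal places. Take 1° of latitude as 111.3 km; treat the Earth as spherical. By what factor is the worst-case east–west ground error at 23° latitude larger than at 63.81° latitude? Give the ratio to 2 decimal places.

2.09

Rounding to 6 decimal places leaves the longitude within ±5e-07° of the true value.
At 23°: 5e-07° × 111300 × cos 23° = 5e-07 × 111300 × 0.9205 ≈ 0.051226 m.
At 63.81°: 5e-07° × 111300 × cos 63.81° = 5e-07 × 111300 × 0.4413 ≈ 0.024561 m.
The ratio reduces to cos 23° / cos 63.81° = 0.9205/0.4413 ≈ 2.0857.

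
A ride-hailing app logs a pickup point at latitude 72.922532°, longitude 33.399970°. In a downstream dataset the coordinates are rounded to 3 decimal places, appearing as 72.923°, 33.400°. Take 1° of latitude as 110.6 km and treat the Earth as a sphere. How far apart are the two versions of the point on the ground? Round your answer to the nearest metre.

52 metres

Δlat = 72.922532 − 72.923 = -0.000468°; Δlon = 33.399970 − 33.400 = -0.000030°.
North–south shift: -0.000468 × 110600 = -51.7608 m.
East–west at this latitude: -0.000030° × 110600 × cos 72.923° ≈ -0.000030 × 32478.4 = -0.974353 m.
Combined displacement = (51.7608² + 0.974353²)^½ ≈ 51.77 m.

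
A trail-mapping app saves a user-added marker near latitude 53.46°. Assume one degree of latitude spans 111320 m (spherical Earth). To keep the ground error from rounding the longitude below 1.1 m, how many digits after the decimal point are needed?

At 53.46° one degree of longitude covers 111320 × cos 53.46° ≈ 111320 × 0.5954 ≈ 66278.1 m.
With N decimal places the half-ulp bound is 0.5·10⁻ᴺ°, or 0.5·10⁻ᴺ × 66278.1 m on the ground.
Setting 33139.1 × 10⁻ᴺ ≤ 1.1 gives 10ᴺ ≥ 3.013e+04, i.e. N ≥ 4.48.
At 4 places the error can reach 3.31 m, but 5 places keeps it to 0.331 m.

5 decimal places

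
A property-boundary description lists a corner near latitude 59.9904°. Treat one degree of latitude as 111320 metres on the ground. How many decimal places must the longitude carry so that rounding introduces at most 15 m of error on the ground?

4 decimal places

At 59.9904° one degree of longitude covers 111320 × cos 59.9904° ≈ 111320 × 0.5001 ≈ 55676.2 m.
With N decimal places the half-ulp bound is 0.5·10⁻ᴺ°, or 0.5·10⁻ᴺ × 55676.2 m on the ground.
Need 0.5 × 55676.2 × 10⁻ᴺ ≤ 15 → 10⁻ᴺ ≤ 5.388e-04, so N ≥ 3.27.
So 4 decimal places suffice (2.78 m); 3 would allow up to 27.8 m.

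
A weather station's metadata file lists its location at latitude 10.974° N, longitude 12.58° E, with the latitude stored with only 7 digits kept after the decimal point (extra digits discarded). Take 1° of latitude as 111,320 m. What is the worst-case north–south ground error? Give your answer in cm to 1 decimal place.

Truncating at 7 decimal places can drop up to a full unit in the last place, so the latitude may be off by as much as 1e-07°.
Along the meridian that is 1e-07° × 111320 m/° = 0.011132 m.
That is 0.011132 m = 1.1132 cm.

1.1 cm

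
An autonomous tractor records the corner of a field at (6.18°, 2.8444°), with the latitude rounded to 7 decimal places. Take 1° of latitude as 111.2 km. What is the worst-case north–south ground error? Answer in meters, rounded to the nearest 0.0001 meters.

Rounding to 7 decimal places leaves the latitude within ±5e-08° of the true value.
North–south distance: 5e-08° × 111200 m/° = 0.00556 m.

0.0056 meters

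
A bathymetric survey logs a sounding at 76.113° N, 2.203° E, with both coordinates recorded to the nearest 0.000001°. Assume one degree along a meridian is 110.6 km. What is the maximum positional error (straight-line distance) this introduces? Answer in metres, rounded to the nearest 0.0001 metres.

Rounding to 6 decimal places leaves each coordinate within ±5e-07° of the true value.
N–S: 5e-07° × 110600 m/° = 0.0553 m.
Longitude error → 5e-07 × 110600 × cos 76.113° = 5e-07 × 110600 × 0.2400 ≈ 0.0132724 m.
The two errors are perpendicular, so the maximum displacement is √(0.0553² + 0.0132724²) ≈ 0.0568704 m.

0.0569 metres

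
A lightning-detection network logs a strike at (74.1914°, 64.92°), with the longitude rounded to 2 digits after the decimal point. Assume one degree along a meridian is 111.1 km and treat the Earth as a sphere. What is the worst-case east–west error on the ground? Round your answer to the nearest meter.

Rounding to 2 decimal places leaves the longitude within ±0.005° of the true value.
Parallels shrink by cos φ, so at 74.1914° a degree of longitude is 111100 × 0.2724 ≈ 30266.4 m.
Maximum E–W displacement: 0.005 × 30266.4 = 151.332 m.

151 meters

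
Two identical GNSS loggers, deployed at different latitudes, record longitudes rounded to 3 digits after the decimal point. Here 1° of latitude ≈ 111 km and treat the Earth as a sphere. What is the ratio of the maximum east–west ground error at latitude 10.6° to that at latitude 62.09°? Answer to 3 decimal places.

2.100

Rounding to 3 decimal places leaves the longitude within ±0.0005° of the true value.
At 10.6°: 0.0005° × 111000 × cos 10.6° = 0.0005 × 111000 × 0.9829 ≈ 54.553 m.
Error at 62.09° = 0.0005° × 111000 × cos 62.09° ≈ 55.5 × 0.4681 = 25.979 m.
The ratio reduces to cos 10.6° / cos 62.09° = 0.9829/0.4681 ≈ 2.0999.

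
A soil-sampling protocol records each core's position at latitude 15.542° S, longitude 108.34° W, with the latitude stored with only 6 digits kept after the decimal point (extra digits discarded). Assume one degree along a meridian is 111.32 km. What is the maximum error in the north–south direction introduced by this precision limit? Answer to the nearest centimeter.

11 centimeters

Truncating at 6 decimal places can drop up to a full unit in the last place, so the latitude may be off by as much as 1e-06°.
Along the meridian that is 1e-06° × 111320 m/° = 0.11132 m.
That is 0.11132 m = 11.132 cm.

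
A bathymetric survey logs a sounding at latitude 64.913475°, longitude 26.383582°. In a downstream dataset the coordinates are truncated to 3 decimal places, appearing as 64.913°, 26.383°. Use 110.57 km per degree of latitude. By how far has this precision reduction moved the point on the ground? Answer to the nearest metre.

59 metres

Δlat = 64.913475 − 64.913 = +0.000475°; Δlon = 26.383582 − 26.383 = +0.000582°.
North–south shift: 0.000475 × 110570 = 52.5208 m.
East–west at this latitude: 0.000582° × 110570 × cos 64.913° ≈ 0.000582 × 46881 = 27.2847 m.
Distance: √(52.5208² + 27.2847²) ≈ 59.1852 m.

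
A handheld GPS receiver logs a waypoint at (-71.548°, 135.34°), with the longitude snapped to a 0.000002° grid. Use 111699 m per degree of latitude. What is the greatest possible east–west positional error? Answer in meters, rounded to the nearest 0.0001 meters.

With a 0.000002° grid the true value lies within half a step, ±0.000002°/2 = ±1e-06°, of the stored one.
Parallels shrink by cos φ, so at 71.548° a degree of longitude is 111699 × 0.3165 ≈ 35353.9 m.
Maximum E–W displacement: 1e-06 × 35353.9 = 0.0353539 m.

0.0354 meters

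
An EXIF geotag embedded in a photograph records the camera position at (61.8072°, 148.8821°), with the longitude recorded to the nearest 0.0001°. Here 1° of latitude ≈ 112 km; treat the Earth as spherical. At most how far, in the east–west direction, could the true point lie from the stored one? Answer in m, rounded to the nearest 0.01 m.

Rounding to 4 decimal places leaves the longitude within ±5e-05° of the true value.
At latitude 61.8072° a degree of longitude spans 112000 m × cos 61.8072° = 112000 × 0.4724 ≈ 52913.3 m.
East–west error: 5e-05° × 52913.3 m/° ≈ 2.64566 m.

2.65 m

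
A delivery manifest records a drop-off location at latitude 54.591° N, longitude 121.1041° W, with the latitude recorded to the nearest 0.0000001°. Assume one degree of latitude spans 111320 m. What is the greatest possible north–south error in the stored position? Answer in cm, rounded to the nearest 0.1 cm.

0.6 cm

Rounding to 7 decimal places leaves the latitude within ±5e-08° of the true value.
North–south distance: 5e-08° × 111320 m/° = 0.005566 m.
That is 0.005566 m = 0.5566 cm.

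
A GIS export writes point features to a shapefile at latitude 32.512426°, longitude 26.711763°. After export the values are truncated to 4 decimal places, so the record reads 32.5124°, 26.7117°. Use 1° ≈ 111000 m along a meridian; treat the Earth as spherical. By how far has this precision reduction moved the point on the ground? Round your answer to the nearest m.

Δlat = 32.512426 − 32.5124 = +0.000026°; Δlon = 26.711763 − 26.7117 = +0.000063°.
N–S: 0.000026° × 111000 m/° = 2.886 m.
E–W at 32.5124°: 0.000063° × 111000 × cos 32.5124° = 0.000063 × 111000 × 0.8433 ≈ 5.89702 m.
Distance: √(2.886² + 5.89702²) ≈ 6.56535 m.

7 m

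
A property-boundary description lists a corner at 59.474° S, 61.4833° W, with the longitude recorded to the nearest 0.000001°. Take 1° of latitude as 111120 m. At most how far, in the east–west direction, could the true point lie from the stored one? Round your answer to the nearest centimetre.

3 centimetres

Rounding to 6 decimal places leaves the longitude within ±5e-07° of the true value.
At latitude 59.474° a degree of longitude spans 111120 m × cos 59.474° = 111120 × 0.5079 ≈ 56441.1 m.
Maximum E–W displacement: 5e-07 × 56441.1 = 0.0282206 m.
That is 0.0282206 m = 2.8221 cm.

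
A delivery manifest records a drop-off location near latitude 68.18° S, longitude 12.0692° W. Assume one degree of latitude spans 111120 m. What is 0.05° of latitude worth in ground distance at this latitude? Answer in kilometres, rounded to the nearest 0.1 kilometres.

5.6 kilometres

Along a meridian 0.05° is 0.05 × 111120 = 5556 m.
That is 5556 m = 5.556 km.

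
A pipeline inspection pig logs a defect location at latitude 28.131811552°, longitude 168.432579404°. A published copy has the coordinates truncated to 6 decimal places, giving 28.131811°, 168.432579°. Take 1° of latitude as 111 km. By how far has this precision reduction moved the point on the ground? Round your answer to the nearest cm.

The latitude changed by +0.000000552° and the longitude by +0.000000404°.
North–south shift: 0.000000552 × 111000 = 0.061272 m.
East–west at this latitude: 0.000000404° × 111000 × cos 28.1318° ≈ 0.000000404 × 97887 = 0.0395464 m.
Hypotenuse of the two orthogonal shifts: √(0.061272² + 0.0395464²) = 0.0729258 m.
That is 0.0729258 m = 7.2926 cm.

7 cm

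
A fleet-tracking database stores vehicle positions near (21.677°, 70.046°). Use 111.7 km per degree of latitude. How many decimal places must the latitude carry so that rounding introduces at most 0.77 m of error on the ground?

5 decimal places

One degree of latitude covers 111700 m.
N decimal places → at most half a unit in the last place, 0.5 × 10⁻ᴺ° = 111700/2 × 10⁻ᴺ m.
Need 0.5 × 111700 × 10⁻ᴺ ≤ 0.77 → 10⁻ᴺ ≤ 1.379e-05, so N ≥ 4.86.
At 4 places the error can reach 5.58 m, but 5 places keeps it to 0.558 m.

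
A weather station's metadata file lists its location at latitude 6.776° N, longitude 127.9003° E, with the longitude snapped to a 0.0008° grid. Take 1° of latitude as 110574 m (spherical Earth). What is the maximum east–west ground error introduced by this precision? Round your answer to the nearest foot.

With a 0.0008° grid the true value lies within half a step, ±0.0008°/2 = ±0.0004°, of the stored one.
At latitude 6.776° a degree of longitude spans 110574 m × cos 6.776° = 110574 × 0.9930 ≈ 109802 m.
East–west error: 0.0004° × 109802 m/° ≈ 43.9207 m.
In feet: 43.9207 m ÷ 0.3048 ≈ 144.1 ft.

144 feet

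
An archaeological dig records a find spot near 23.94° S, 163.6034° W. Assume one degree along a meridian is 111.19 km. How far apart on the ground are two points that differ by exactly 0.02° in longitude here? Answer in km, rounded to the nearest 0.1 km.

0.02° of longitude at 23.94° is 0.02 × 111190 × cos 23.94° ≈ 0.02 × 101624 = 2032.49 m.
That is 2032.49 m = 2.0325 km.

2.0 km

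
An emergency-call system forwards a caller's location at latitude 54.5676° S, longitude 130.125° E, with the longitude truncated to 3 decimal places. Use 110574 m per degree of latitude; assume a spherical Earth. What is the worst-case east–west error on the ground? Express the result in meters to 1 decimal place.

Truncating at 3 decimal places can drop up to a full unit in the last place, so the longitude may be off by as much as 0.001°.
At latitude 54.5676° a degree of longitude spans 110574 m × cos 54.5676° = 110574 × 0.5797 ≈ 64104.4 m.
So at most 0.001° × 64104.4 ≈ 64.1044 m east–west.

64.1 meters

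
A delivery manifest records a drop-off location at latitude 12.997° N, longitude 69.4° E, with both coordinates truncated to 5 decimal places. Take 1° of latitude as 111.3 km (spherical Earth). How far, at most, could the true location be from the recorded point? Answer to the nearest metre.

2 metres

Truncating at 5 decimal places can drop up to a full unit in the last place, so each coordinate may be off by as much as 1e-05°.
Latitude error → 1e-05 × 111300 = 1.113 m along the meridian.
Longitude error → 1e-05 × 111300 × cos 12.997° = 1e-05 × 111300 × 0.9744 ≈ 1.08449 m.
Worst case both components are at the extreme and orthogonal: √(1.113² + 1.08449²) ≈ 1.55399 m.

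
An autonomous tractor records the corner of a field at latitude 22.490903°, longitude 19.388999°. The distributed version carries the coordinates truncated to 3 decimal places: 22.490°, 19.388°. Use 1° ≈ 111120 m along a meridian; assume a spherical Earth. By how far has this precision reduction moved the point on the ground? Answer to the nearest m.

The latitude changed by +0.000903° and the longitude by +0.000999°.
North–south shift: 0.000903 × 111120 = 100.341 m.
E–W at 22.49°: 0.000999° × 111120 × cos 22.49° = 0.000999 × 111120 × 0.9239 ≈ 102.566 m.
Distance: √(100.341² + 102.566²) ≈ 143.486 m.

143 m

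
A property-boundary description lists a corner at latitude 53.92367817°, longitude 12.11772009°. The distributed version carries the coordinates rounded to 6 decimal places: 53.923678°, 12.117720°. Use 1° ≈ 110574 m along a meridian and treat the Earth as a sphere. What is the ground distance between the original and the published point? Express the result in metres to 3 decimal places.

0.020 metres

The latitude changed by +0.00000017° and the longitude by +0.00000009°.
North–south shift: 0.00000017 × 110574 = 0.0187976 m.
E–W at 53.9237°: 0.00000009° × 110574 × cos 53.9237° = 0.00000009 × 110574 × 0.5889 ≈ 0.00586016 m.
Combined displacement = (0.0187976² + 0.00586016²)^½ ≈ 0.0196899 m.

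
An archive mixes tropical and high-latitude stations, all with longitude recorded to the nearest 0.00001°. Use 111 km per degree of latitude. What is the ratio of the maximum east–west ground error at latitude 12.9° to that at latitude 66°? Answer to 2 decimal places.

2.40

Rounding to 5 decimal places leaves the longitude within ±5e-06° of the true value.
At 12.9°: 5e-06° × 111000 × cos 12.9° = 5e-06 × 111000 × 0.9748 ≈ 0.54099 m.
Error at 66° = 5e-06° × 111000 × cos 66° ≈ 0.555 × 0.4067 = 0.22574 m.
The ratio reduces to cos 12.9° / cos 66° = 0.9748/0.4067 ≈ 2.3965.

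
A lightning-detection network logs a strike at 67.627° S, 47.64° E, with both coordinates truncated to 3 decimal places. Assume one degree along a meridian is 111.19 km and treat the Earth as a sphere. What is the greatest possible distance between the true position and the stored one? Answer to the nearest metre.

119 metres

Truncating at 3 decimal places can drop up to a full unit in the last place, so each coordinate may be off by as much as 0.001°.
N–S: 0.001° × 111190 m/° = 111.19 m.
E–W at 67.627°: 0.001° × 111190 × cos 67.627° = 0.001 × 111190 × 0.3806 ≈ 42.3228 m.
Combining orthogonally: (111.19² + 42.3228²)^½ ≈ 118.972 m.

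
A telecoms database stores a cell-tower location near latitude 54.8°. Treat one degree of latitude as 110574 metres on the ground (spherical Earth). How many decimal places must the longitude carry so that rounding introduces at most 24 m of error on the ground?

At 54.8° one degree of longitude covers 110574 × cos 54.8° ≈ 110574 × 0.5764 ≈ 63738.4 m.
N decimal places → at most half a unit in the last place, 0.5 × 10⁻ᴺ° = 63738.4/2 × 10⁻ᴺ m.
Setting 31869.2 × 10⁻ᴺ ≤ 24 gives 10ᴺ ≥ 1328, i.e. N ≥ 3.12.
So 4 decimal places suffice (3.19 m); 3 would allow up to 31.9 m.

4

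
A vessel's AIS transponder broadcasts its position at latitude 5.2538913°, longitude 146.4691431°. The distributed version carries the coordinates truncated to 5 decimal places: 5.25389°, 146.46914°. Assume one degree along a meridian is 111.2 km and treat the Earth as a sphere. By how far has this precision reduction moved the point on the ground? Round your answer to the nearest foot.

1 feet

The latitude changed by +0.0000013° and the longitude by +0.0000031°.
North–south shift: 0.0000013 × 111200 = 0.14456 m.
East–west at this latitude: 0.0000031° × 111200 × cos 5.25389° ≈ 0.0000031 × 110733 = 0.343272 m.
Distance: √(0.14456² + 0.343272²) ≈ 0.372469 m.
In feet: 0.372469 m ÷ 0.3048 ≈ 1.222 ft.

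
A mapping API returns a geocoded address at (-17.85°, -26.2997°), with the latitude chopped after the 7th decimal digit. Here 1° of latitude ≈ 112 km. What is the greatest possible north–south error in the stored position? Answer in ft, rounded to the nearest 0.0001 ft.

0.0367 ft

Truncating at 7 decimal places can drop up to a full unit in the last place, so the latitude may be off by as much as 1e-07°.
So the N–S error is at most 1e-07 × 112000 = 0.0112 m.
Converting: 0.0112 m × 3.2808 ft/m ≈ 0.036745 ft.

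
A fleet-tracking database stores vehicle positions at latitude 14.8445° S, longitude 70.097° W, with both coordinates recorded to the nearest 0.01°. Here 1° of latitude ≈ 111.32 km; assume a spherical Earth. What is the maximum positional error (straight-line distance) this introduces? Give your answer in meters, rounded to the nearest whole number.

774 meters

Rounding to 2 decimal places leaves each coordinate within ±0.005° of the true value.
North–south component: 0.005° × 111320 = 556.6 m.
E–W at 14.8445°: 0.005° × 111320 × cos 14.8445° = 0.005 × 111320 × 0.9666 ≈ 538.023 m.
Combining orthogonally: (556.6² + 538.023²)^½ ≈ 774.127 m.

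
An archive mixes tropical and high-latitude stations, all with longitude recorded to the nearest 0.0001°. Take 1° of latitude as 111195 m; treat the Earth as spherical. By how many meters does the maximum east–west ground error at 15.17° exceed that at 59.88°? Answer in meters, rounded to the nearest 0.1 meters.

Rounding to 4 decimal places leaves the longitude within ±5e-05° of the true value.
At 15.17°: 5e-05° × 111195 × cos 15.17° = 5e-05 × 111195 × 0.9652 ≈ 5.366 m.
At 59.88°: 5e-05° × 111195 × cos 59.88° = 5e-05 × 111195 × 0.5018 ≈ 2.79 m.
Difference: 5.366 − 2.79 = 2.5761 m.

2.6 meters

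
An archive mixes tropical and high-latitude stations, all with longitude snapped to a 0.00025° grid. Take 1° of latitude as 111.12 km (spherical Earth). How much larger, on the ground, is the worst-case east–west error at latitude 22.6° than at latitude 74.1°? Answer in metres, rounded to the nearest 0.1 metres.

With a 0.00025° grid the true value lies within half a step, ±0.00025°/2 = ±0.000125°, of the stored one.
At 22.6°: 0.000125° × 111120 × cos 22.6° = 0.000125 × 111120 × 0.9232 ≈ 12.823 m.
At 74.1°: 0.000125° × 111120 × cos 74.1° = 0.000125 × 111120 × 0.2740 ≈ 3.8053 m.
Difference: 12.823 − 3.8053 = 9.0181 m.

9.0 metres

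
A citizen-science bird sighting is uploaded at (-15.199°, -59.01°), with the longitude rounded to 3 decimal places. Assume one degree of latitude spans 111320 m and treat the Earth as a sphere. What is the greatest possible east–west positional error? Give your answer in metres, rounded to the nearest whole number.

54 metres

Rounding to 3 decimal places leaves the longitude within ±0.0005° of the true value.
One degree of longitude at 15.199° is 111320 × cos 15.199° ≈ 111320 × 0.9650 = 107426 m.
So at most 0.0005° × 107426 ≈ 53.7131 m east–west.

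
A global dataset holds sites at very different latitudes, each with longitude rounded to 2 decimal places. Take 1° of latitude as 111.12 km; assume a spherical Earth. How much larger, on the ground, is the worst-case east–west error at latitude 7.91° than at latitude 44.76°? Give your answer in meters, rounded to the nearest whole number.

156 meters

Rounding to 2 decimal places leaves the longitude within ±0.005° of the true value.
Error at 7.91° = 0.005° × 111120 × cos 7.91° ≈ 555.6 × 0.9905 = 550.31 m.
Error at 44.76° = 0.005° × 111120 × cos 44.76° ≈ 555.6 × 0.7101 = 394.51 m.
So the lower-latitude error exceeds the higher by 550.31 − 394.51 = 155.8 m.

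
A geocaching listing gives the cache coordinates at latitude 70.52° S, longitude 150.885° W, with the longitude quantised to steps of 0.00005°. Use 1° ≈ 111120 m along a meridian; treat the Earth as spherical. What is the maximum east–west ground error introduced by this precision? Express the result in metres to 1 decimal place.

With a 0.00005° grid the true value lies within half a step, ±0.00005°/2 = ±2.5e-05°, of the stored one.
Parallels shrink by cos φ, so at 70.52° a degree of longitude is 111120 × 0.3335 ≈ 37056.1 m.
Maximum E–W displacement: 2.5e-05 × 37056.1 = 0.926401 m.

0.9 metres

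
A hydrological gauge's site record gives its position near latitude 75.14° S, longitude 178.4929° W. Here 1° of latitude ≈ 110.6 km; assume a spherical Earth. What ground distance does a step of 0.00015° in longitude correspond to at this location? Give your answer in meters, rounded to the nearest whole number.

One degree of longitude here spans 110600 × cos 75.14° = 110600 × 0.2565 ≈ 28364.3 m; 0.00015° of that is 4.25464 m.

4 meters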